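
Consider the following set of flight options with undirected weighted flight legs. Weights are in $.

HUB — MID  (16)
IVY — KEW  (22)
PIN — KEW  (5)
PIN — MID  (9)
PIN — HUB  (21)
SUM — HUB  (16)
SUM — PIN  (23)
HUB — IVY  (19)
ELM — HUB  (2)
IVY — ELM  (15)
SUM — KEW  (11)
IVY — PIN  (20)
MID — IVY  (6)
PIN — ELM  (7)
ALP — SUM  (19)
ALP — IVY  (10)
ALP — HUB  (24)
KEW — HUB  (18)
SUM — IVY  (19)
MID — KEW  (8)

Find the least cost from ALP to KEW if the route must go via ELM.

Best ALP to ELM: ALP → IVY → ELM costing 25
Best ELM to KEW: ELM → PIN → KEW costing 12
Total via ELM: 25 + 12 = $37.

$37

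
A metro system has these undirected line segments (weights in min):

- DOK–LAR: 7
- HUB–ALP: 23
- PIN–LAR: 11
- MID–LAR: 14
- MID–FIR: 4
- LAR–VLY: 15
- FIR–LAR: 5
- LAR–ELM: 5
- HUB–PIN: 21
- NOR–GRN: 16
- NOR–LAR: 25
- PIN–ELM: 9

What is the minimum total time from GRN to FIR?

Settle nodes by increasing distance from GRN:
GRN: 0
NOR: 16  (via GRN)
LAR: 41  (via NOR)
FIR: 46  (via LAR)
Shortest route: GRN–NOR–LAR–FIR = 46 min.

46 min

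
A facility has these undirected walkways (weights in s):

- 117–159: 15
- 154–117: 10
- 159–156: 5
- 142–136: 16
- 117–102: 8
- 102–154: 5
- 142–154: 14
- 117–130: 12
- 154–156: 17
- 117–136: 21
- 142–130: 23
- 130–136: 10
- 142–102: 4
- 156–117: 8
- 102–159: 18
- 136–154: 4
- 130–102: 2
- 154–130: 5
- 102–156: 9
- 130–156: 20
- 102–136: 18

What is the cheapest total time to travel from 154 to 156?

Enumerating some paths:
154–102–156: 5+9 = 14
154–130–102–156: 5+2+9 = 16
Cheapest is 154–102–156 at 14 s.

14 s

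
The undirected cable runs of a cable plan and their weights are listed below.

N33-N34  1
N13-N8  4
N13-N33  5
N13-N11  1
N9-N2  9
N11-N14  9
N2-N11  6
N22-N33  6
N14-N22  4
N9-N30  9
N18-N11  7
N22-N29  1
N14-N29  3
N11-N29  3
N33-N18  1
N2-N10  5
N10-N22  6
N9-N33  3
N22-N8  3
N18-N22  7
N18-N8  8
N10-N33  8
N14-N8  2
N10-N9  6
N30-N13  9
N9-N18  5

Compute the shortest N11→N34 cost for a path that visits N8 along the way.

15

Shortest N11→N8: N11–N13–N8 = 5
Shortest N8→N34: N8–N22–N33–N34 = 10
Total via N8: 5 + 10 = 15.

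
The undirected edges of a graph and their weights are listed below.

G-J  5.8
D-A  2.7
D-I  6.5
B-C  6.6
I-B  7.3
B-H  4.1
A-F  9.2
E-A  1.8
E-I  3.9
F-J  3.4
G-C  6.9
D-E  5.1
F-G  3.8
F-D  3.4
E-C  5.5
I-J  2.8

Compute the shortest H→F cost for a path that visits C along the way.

Shortest H→C: H–B–C = 10.7
Shortest C→F: C–G–F = 10.7
Total via C: 10.7 + 10.7 = 21.4.

21.4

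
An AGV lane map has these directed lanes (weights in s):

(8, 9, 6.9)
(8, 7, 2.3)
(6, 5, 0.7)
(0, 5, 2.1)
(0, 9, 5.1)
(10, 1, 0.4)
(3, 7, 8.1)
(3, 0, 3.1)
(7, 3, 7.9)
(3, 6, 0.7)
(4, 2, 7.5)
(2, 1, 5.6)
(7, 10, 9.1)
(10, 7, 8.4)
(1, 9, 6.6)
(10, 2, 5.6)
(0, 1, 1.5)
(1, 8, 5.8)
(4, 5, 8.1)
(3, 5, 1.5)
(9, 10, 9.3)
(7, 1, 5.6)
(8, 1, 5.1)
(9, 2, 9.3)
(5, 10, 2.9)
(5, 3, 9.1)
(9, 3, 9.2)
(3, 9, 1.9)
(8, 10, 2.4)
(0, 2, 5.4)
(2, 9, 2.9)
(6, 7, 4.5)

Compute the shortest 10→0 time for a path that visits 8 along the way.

19.5 s

Shortest 10→8: 10 → 1 → 8 = 6.2
Best 8 to 0: 8 → 7 → 3 → 0 costing 13.3
Total via 8: 6.2 + 13.3 = 19.5 s.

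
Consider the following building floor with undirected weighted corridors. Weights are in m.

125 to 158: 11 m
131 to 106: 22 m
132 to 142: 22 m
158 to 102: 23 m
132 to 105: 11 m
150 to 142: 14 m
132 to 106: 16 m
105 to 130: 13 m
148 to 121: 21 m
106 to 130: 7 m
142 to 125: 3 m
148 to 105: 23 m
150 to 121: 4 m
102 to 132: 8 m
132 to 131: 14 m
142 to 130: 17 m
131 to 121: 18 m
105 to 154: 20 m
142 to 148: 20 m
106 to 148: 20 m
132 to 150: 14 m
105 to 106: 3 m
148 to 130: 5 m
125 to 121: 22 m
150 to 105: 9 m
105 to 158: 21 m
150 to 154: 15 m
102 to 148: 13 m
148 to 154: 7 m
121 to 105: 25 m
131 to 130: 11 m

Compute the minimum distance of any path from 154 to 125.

30 m

Shortest distances from 154:
154: 0
148: 7  (via 154)
130: 12  (via 148)
150: 15  (via 154)
106: 19  (via 130)
121: 19  (via 150)
102: 20  (via 148)
105: 20  (via 154)
131: 23  (via 130)
142: 27  (via 148)
132: 28  (via 102)
125: 30  (via 142)
Shortest route: 154 → 148 → 142 → 125 = 30 m.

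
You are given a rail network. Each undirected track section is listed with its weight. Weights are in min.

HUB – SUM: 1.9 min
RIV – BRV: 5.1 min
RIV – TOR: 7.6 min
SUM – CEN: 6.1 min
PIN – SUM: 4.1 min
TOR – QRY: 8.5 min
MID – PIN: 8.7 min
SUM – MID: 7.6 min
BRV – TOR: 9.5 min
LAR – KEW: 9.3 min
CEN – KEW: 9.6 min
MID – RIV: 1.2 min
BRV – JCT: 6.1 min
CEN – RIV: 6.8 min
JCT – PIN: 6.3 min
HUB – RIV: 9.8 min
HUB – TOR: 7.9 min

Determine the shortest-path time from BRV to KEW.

21.5 min

Running Dijkstra from BRV:
BRV: 0
RIV: 5.1  (via BRV)
JCT: 6.1  (via BRV)
MID: 6.3  (via RIV)
TOR: 9.5  (via BRV)
CEN: 11.9  (via RIV)
PIN: 12.4  (via JCT)
SUM: 13.9  (via MID)
HUB: 14.9  (via RIV)
QRY: 18  (via TOR)
KEW: 21.5  (via CEN)
Shortest route: BRV–RIV–CEN–KEW = 21.5 min.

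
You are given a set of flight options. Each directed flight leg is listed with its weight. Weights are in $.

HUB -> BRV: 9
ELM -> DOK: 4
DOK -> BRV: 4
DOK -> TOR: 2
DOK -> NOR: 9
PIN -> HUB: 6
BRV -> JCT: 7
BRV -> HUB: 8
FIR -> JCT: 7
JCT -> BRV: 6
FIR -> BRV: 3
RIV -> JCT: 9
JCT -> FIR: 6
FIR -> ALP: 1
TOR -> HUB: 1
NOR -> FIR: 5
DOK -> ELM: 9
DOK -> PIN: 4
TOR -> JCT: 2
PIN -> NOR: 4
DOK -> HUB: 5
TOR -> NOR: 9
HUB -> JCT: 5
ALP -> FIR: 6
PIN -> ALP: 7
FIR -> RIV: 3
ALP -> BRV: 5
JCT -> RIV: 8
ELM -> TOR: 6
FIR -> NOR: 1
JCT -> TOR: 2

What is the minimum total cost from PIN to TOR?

Running Dijkstra from PIN:
PIN: 0
NOR: 4  (via PIN)
HUB: 6  (via PIN)
ALP: 7  (via PIN)
FIR: 9  (via NOR)
JCT: 11  (via HUB)
RIV: 12  (via FIR)
BRV: 12  (via ALP)
TOR: 13  (via JCT)
Shortest route: PIN → HUB → JCT → TOR = $13.

$13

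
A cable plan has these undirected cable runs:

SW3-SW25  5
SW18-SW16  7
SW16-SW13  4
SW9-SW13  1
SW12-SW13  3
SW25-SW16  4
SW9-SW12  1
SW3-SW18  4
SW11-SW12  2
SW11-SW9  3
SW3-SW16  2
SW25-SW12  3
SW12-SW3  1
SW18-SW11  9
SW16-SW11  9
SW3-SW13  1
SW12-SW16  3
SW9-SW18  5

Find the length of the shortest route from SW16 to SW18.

6

Candidate routes:
SW16–SW18: 7 = 7
SW16–SW12–SW3–SW18: 3+1+4 = 8
SW16–SW3–SW18: 2+4 = 6
Cheapest is SW16–SW3–SW18 at 6.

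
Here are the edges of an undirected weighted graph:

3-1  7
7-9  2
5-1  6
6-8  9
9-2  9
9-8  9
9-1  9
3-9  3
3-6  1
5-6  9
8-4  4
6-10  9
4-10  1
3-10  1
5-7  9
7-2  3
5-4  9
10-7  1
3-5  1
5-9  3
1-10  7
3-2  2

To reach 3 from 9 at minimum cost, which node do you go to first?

Candidate routes:
9–7–10–3: 2+1+1 = 4
9–3: 3 = 3
The minimum is 3 via 9–3.
So from 9 the first move is to 3.

3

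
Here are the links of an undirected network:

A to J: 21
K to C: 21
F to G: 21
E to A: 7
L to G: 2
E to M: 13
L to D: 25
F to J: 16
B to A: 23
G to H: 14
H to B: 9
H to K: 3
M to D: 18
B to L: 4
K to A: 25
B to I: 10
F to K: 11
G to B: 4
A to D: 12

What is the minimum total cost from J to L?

39

Settle nodes by increasing distance from J:
J: 0
F: 16  (via J)
A: 21  (via J)
K: 27  (via F)
E: 28  (via A)
H: 30  (via K)
D: 33  (via A)
G: 37  (via F)
B: 39  (via H)
L: 39  (via G)
Shortest route: J–F–G–L = 39.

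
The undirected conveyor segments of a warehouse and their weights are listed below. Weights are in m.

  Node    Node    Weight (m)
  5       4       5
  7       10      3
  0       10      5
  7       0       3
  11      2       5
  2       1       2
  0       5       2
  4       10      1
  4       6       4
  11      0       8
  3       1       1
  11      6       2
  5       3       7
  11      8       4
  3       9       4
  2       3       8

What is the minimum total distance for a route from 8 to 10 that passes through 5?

Shortest 8→5: 8–11–0–5 = 14
Shortest 5→10: 5–4–10 = 6
Total via 5: 14 + 6 = 20 m.

20 m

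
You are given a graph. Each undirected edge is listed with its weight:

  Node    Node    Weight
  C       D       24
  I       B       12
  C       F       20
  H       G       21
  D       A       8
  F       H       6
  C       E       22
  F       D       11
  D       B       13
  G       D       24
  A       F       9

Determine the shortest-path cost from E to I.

71

Compare a few routes:
E–C–F–A–D–B–I: 22+20+9+8+13+12 = 84
E–C–D–B–I: 22+24+13+12 = 71
E–C–F–D–B–I: 22+20+11+13+12 = 78
The minimum is 71 via E–C–D–B–I.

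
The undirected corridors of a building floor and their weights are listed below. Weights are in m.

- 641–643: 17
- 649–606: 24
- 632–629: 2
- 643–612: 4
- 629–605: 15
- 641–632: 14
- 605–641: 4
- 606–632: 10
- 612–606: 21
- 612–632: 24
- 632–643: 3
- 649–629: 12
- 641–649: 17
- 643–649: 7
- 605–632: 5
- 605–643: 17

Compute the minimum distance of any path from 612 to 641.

16 m

Enumerating some paths:
612–643–632–605–641: 4+3+5+4 = 16
612–643–641: 4+17 = 21
Cheapest is 612–643–632–605–641 at 16 m.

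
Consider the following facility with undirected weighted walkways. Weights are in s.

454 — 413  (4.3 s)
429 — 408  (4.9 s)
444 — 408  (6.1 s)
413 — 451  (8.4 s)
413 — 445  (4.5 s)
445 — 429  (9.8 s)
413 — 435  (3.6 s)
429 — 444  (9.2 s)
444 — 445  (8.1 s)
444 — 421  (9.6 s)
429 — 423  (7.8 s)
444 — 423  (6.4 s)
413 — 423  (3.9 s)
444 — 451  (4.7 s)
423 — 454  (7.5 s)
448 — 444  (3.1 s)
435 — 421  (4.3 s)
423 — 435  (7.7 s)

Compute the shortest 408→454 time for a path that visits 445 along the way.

Shortest 408→445: 408 → 444 → 445 = 14.2
Shortest 445→454: 445 → 413 → 454 = 8.8
Total via 445: 14.2 + 8.8 = 23 s.

23 s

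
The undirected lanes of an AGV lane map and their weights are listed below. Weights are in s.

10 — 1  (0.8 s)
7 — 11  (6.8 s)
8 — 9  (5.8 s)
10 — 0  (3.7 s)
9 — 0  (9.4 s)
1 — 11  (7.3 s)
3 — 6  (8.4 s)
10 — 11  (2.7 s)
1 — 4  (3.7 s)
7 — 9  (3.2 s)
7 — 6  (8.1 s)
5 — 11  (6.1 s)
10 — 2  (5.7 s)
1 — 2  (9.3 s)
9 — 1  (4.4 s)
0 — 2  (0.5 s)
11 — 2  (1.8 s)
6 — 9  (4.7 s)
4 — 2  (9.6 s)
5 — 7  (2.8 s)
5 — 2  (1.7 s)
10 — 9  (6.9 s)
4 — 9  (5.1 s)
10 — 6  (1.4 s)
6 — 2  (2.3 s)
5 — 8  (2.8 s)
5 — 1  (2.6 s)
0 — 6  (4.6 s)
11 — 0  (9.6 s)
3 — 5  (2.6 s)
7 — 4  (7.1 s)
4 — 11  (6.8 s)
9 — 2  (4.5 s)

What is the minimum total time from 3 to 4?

8.9 s

Settle nodes by increasing distance from 3:
3: 0
5: 2.6  (via 3)
2: 4.3  (via 5)
0: 4.8  (via 2)
1: 5.2  (via 5)
7: 5.4  (via 5)
8: 5.4  (via 5)
10: 6  (via 1)
11: 6.1  (via 2)
6: 6.6  (via 2)
9: 8.6  (via 7)
4: 8.9  (via 1)
Shortest route: 3 → 5 → 1 → 4 = 8.9 s.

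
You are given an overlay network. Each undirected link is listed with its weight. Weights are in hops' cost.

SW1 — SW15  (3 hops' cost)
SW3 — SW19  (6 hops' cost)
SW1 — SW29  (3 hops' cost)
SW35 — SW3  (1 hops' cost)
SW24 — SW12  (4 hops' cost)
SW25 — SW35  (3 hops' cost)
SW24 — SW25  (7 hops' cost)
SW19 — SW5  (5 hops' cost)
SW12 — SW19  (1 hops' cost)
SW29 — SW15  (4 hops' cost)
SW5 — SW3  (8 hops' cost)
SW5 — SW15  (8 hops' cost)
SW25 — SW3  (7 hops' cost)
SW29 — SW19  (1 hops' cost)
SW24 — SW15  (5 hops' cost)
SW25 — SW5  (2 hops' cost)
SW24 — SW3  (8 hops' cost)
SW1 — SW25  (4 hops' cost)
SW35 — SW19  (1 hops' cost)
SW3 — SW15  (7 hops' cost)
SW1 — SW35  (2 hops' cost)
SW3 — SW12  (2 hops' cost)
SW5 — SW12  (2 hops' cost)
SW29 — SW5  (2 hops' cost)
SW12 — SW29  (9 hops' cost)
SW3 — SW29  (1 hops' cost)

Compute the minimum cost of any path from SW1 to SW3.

3 hops' cost

Compare a few routes:
SW1 - SW35 - SW3: 2+1 = 3
SW1 - SW29 - SW3: 3+1 = 4
SW1 - SW35 - SW19 - SW29 - SW3: 2+1+1+1 = 5
Cheapest is SW1 - SW35 - SW3 at 3 hops' cost.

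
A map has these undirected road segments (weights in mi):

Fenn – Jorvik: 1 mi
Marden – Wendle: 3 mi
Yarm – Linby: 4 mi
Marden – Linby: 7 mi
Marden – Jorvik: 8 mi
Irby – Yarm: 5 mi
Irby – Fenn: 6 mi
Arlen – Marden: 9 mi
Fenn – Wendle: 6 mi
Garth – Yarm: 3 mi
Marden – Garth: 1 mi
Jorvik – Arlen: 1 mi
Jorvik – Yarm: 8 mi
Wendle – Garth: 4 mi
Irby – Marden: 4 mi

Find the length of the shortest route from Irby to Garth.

5 mi

Candidate routes:
Irby - Marden - Wendle - Garth: 4+3+4 = 11
Irby - Marden - Garth: 4+1 = 5
Irby - Yarm - Garth: 5+3 = 8
Cheapest is Irby - Marden - Garth at 5 mi.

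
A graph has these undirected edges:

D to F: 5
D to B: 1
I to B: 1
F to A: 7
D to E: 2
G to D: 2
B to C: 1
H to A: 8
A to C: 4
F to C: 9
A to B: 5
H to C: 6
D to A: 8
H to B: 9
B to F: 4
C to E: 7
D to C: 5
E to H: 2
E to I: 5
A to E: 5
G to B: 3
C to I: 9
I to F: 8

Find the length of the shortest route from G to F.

7

Compare a few routes:
G - D - F: 2+5 = 7
G - B - D - F: 3+1+5 = 9
Cheapest is G - D - F at 7.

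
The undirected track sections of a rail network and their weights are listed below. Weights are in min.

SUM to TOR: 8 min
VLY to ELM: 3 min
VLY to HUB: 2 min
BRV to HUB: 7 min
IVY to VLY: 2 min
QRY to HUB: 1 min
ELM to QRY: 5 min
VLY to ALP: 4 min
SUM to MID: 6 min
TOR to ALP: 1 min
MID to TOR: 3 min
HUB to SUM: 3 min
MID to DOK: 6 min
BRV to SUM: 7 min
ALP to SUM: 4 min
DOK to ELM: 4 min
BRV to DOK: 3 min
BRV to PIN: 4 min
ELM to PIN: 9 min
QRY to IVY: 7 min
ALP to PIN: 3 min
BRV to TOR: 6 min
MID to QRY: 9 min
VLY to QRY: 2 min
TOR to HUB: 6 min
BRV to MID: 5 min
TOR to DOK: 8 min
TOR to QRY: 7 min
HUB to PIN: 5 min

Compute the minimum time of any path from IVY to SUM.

Enumerating some paths:
IVY - VLY - HUB - SUM: 2+2+3 = 7
IVY - VLY - QRY - HUB - SUM: 2+2+1+3 = 8
Cheapest is IVY - VLY - HUB - SUM at 7 min.

7 min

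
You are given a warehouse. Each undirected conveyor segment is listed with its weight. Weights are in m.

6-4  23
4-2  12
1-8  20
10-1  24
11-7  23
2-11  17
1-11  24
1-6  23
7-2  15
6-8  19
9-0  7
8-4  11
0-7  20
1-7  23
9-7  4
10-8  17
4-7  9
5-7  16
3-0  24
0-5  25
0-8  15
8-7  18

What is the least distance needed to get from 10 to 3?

Settle nodes by increasing distance from 10:
10: 0
8: 17  (via 10)
1: 24  (via 10)
4: 28  (via 8)
0: 32  (via 8)
7: 35  (via 8)
6: 36  (via 8)
9: 39  (via 0)
2: 40  (via 4)
11: 48  (via 1)
5: 51  (via 7)
3: 56  (via 0)
Shortest route: 10 → 8 → 0 → 3 = 56 m.

56 m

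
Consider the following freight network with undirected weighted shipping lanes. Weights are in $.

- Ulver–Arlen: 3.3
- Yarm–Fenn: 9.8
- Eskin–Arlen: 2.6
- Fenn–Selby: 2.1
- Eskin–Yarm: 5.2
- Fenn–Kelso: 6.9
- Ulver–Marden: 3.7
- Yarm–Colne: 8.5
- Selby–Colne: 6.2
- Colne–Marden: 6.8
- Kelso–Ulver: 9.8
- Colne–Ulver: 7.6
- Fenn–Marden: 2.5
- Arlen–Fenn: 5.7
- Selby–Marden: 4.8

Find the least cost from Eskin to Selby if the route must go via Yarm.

Shortest Eskin→Yarm: Eskin–Yarm = 5.2
Shortest Yarm→Selby: Yarm–Fenn–Selby = 11.9
Total via Yarm: 5.2 + 11.9 = $17.1.

$17.1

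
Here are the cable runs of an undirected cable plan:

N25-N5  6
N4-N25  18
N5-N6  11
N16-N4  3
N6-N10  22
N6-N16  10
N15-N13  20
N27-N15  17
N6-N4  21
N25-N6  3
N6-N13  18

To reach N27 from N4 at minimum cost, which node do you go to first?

N16

Enumerating some paths:
N4 → N25 → N6 → N13 → N15 → N27: 18+3+18+20+17 = 76
N4 → N16 → N6 → N13 → N15 → N27: 3+10+18+20+17 = 68
Cheapest is N4 → N16 → N6 → N13 → N15 → N27 at 68.
So from N4 the first move is to N16.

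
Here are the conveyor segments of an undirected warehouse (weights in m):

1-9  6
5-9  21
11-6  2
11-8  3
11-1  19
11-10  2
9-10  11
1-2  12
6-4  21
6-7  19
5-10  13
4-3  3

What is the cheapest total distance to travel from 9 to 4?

36 m

Enumerating some paths:
9–5–10–11–6–4: 21+13+2+2+21 = 59
9–10–11–6–4: 11+2+2+21 = 36
9–1–11–6–4: 6+19+2+21 = 48
Cheapest is 9–10–11–6–4 at 36 m.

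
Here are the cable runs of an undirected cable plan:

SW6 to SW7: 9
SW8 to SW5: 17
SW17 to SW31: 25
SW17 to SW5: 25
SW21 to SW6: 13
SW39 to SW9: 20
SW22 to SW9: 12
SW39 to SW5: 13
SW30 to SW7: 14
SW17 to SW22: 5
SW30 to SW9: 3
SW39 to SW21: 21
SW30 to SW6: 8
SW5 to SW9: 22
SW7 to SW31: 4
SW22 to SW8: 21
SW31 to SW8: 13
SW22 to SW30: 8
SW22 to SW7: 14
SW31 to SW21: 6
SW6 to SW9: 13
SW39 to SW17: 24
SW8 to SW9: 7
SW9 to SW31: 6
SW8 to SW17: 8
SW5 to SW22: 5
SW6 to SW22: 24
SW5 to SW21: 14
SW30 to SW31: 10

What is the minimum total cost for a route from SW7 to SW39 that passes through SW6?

40

Shortest SW7→SW6: SW7–SW6 = 9
Shortest SW6→SW39: SW6–SW30–SW9–SW39 = 31
Total via SW6: 9 + 31 = 40.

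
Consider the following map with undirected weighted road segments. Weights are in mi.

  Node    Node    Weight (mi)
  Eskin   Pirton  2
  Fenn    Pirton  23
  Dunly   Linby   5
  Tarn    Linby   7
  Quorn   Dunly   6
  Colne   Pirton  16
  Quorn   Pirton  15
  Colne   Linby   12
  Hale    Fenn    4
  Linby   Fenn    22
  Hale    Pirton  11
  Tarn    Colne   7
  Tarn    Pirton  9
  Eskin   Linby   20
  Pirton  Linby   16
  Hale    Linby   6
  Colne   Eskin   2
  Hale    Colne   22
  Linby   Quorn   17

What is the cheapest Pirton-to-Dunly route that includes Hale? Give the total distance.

Best Pirton to Hale: Pirton → Hale costing 11
Best Hale to Dunly: Hale → Linby → Dunly costing 11
Total via Hale: 11 + 11 = 22 mi.

22 mi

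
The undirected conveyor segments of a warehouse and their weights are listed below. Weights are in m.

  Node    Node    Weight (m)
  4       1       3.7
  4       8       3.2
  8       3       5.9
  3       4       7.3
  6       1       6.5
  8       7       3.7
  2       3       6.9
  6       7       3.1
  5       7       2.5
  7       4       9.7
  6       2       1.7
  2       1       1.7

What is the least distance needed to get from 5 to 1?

9 m

Compare a few routes:
5–7–8–4–1: 2.5+3.7+3.2+3.7 = 13.1
5–7–4–1: 2.5+9.7+3.7 = 15.9
5–7–6–2–1: 2.5+3.1+1.7+1.7 = 9
5–7–6–1: 2.5+3.1+6.5 = 12.1
The minimum is 9 m via 5–7–6–2–1.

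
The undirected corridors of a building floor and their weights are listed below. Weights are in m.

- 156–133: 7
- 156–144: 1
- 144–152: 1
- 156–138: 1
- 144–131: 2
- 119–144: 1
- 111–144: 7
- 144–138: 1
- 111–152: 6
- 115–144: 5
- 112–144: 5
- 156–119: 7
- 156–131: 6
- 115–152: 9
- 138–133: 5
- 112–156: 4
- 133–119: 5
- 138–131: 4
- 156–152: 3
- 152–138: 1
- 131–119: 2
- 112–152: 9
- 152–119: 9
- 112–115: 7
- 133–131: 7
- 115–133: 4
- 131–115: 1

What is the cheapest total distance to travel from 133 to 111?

Settle nodes by increasing distance from 133:
133: 0
115: 4  (via 133)
131: 5  (via 115)
138: 5  (via 133)
119: 5  (via 133)
156: 6  (via 138)
144: 6  (via 138)
152: 6  (via 138)
112: 10  (via 156)
111: 12  (via 152)
Shortest route: 133–138–152–111 = 12 m.

12 m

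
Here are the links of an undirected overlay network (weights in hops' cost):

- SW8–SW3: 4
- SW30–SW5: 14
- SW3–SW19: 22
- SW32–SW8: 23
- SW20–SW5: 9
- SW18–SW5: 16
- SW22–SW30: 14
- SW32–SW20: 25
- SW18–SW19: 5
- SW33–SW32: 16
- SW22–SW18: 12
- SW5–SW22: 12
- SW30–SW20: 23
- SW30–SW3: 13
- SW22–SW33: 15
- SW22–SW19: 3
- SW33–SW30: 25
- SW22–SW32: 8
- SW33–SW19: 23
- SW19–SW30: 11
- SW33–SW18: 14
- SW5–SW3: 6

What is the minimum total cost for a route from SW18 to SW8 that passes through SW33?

51 hops' cost

Shortest SW18→SW33: SW18 → SW33 = 14
Shortest SW33→SW8: SW33 → SW22 → SW5 → SW3 → SW8 = 37
Total via SW33: 14 + 37 = 51 hops' cost.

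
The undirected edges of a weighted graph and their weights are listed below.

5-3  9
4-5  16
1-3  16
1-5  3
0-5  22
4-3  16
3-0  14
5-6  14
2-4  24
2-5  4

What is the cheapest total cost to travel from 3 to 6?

Settle nodes by increasing distance from 3:
3: 0
5: 9  (via 3)
1: 12  (via 5)
2: 13  (via 5)
0: 14  (via 3)
4: 16  (via 3)
6: 23  (via 5)
Shortest route: 3 → 5 → 6 = 23.

23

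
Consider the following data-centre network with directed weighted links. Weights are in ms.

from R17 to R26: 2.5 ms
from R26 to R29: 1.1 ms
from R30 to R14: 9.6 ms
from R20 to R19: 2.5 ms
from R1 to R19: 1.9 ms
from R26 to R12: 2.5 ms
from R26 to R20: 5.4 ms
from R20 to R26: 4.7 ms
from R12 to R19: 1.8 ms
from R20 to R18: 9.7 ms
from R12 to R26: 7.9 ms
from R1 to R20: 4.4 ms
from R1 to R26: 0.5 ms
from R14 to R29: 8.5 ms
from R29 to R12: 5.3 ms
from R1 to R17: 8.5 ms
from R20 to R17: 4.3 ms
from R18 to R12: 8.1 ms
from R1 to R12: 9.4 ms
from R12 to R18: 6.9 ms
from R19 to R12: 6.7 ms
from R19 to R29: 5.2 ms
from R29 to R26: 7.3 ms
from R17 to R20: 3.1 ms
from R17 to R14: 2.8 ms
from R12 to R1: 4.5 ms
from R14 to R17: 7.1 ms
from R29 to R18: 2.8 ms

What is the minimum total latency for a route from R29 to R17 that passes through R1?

Best R29 to R1: R29 → R12 → R1 costing 9.8
Best R1 to R17: R1 → R17 costing 8.5
Total via R1: 9.8 + 8.5 = 18.3 ms.

18.3 ms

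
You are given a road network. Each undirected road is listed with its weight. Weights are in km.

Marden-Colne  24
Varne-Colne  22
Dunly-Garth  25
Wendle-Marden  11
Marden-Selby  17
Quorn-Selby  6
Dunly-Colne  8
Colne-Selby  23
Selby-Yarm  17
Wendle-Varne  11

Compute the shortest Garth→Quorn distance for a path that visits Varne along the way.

Shortest Garth→Varne: Garth–Dunly–Colne–Varne = 55
Best Varne to Quorn: Varne–Wendle–Marden–Selby–Quorn costing 45
Total via Varne: 55 + 45 = 100 km.

100 km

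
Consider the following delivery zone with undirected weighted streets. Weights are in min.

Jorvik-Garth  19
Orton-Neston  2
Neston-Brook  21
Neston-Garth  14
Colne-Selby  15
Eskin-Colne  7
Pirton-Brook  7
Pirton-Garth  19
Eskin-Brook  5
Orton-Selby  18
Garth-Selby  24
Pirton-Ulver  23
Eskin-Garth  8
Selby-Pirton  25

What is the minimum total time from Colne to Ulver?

42 min

Settle nodes by increasing distance from Colne:
Colne: 0
Eskin: 7  (via Colne)
Brook: 12  (via Eskin)
Garth: 15  (via Eskin)
Selby: 15  (via Colne)
Pirton: 19  (via Brook)
Neston: 29  (via Garth)
Orton: 31  (via Neston)
Jorvik: 34  (via Garth)
Ulver: 42  (via Pirton)
Shortest route: Colne → Eskin → Brook → Pirton → Ulver = 42 min.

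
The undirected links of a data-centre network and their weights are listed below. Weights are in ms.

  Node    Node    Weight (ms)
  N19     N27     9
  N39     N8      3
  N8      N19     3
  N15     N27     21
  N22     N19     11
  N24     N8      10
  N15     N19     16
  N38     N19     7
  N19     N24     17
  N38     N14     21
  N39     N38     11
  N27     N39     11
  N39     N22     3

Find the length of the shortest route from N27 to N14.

37 ms

Running Dijkstra from N27:
N27: 0
N19: 9  (via N27)
N39: 11  (via N27)
N8: 12  (via N19)
N22: 14  (via N39)
N38: 16  (via N19)
N15: 21  (via N27)
N24: 22  (via N8)
N14: 37  (via N38)
Shortest route: N27 → N19 → N38 → N14 = 37 ms.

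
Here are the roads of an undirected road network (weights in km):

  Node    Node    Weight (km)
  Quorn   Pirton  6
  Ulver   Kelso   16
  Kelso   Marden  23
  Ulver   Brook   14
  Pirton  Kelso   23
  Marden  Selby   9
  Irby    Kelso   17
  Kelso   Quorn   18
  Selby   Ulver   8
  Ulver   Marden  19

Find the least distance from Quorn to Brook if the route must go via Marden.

Best Quorn to Marden: Quorn–Kelso–Marden costing 41
Shortest Marden→Brook: Marden–Selby–Ulver–Brook = 31
Total via Marden: 41 + 31 = 72 km.

72 km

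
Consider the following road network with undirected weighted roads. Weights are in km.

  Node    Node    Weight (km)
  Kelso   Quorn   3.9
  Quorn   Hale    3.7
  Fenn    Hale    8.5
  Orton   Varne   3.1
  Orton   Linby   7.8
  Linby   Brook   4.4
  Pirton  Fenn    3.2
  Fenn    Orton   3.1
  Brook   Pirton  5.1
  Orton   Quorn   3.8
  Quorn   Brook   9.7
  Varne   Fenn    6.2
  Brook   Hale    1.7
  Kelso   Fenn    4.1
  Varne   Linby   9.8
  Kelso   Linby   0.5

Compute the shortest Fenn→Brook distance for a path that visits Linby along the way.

9 km

Best Fenn to Linby: Fenn–Kelso–Linby costing 4.6
Best Linby to Brook: Linby–Brook costing 4.4
Total via Linby: 4.6 + 4.4 = 9 km.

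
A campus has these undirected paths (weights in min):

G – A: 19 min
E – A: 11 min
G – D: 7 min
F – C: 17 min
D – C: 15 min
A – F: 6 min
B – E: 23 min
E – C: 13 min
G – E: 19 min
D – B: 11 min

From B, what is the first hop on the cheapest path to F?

E

Compare a few routes:
B - D - G - A - F: 11+7+19+6 = 43
B - E - A - F: 23+11+6 = 40
B - D - C - F: 11+15+17 = 43
B - E - C - F: 23+13+17 = 53
The minimum is 40 min via B - E - A - F.
So from B the first move is to E.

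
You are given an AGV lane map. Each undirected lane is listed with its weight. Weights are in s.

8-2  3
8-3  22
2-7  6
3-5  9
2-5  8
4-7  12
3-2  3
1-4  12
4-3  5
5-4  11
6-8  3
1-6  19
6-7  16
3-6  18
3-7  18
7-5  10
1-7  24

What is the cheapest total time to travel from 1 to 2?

Candidate routes:
1 → 6 → 8 → 2: 19+3+3 = 25
1 → 7 → 2: 24+6 = 30
1 → 4 → 7 → 2: 12+12+6 = 30
1 → 4 → 3 → 2: 12+5+3 = 20
The minimum is 20 s via 1 → 4 → 3 → 2.

20 s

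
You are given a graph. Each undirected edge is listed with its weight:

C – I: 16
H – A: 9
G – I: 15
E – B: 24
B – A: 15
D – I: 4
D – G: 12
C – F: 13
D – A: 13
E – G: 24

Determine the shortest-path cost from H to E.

Compare a few routes:
H–A–B–E: 9+15+24 = 48
H–A–D–I–G–E: 9+13+4+15+24 = 65
H–A–D–G–E: 9+13+12+24 = 58
The minimum is 48 via H–A–B–E.

48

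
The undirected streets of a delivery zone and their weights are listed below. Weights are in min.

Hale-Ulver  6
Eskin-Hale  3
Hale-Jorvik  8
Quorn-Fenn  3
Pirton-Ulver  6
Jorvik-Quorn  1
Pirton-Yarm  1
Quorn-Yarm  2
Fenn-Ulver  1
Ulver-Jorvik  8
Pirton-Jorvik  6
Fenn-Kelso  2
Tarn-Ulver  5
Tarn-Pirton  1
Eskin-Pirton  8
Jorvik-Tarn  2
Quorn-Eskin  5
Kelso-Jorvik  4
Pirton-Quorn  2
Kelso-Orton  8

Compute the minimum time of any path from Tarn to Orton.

Compare a few routes:
Tarn–Jorvik–Kelso–Orton: 2+4+8 = 14
Tarn–Ulver–Fenn–Kelso–Orton: 5+1+2+8 = 16
Tarn–Pirton–Quorn–Jorvik–Kelso–Orton: 1+2+1+4+8 = 16
The minimum is 14 min via Tarn–Jorvik–Kelso–Orton.

14 min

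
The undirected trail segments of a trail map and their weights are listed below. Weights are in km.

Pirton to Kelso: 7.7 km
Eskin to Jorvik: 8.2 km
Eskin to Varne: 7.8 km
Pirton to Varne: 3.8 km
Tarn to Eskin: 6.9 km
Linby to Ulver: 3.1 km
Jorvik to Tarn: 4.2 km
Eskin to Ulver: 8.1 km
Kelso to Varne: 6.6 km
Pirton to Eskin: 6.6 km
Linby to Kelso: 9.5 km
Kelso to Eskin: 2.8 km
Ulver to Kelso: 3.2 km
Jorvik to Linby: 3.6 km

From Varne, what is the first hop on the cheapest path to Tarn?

Eskin

Candidate routes:
Varne–Kelso–Eskin–Tarn: 6.6+2.8+6.9 = 16.3
Varne–Pirton–Eskin–Tarn: 3.8+6.6+6.9 = 17.3
Varne–Eskin–Tarn: 7.8+6.9 = 14.7
The minimum is 14.7 km via Varne–Eskin–Tarn.
So from Varne the first move is to Eskin.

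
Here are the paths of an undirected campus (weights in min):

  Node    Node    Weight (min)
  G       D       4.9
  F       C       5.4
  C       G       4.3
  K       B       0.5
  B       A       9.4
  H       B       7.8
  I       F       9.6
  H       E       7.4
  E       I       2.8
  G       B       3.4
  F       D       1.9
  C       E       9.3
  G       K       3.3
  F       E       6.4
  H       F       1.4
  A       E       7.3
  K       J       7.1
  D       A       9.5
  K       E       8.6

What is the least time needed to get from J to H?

15.4 min

Shortest distances from J:
J: 0
K: 7.1  (via J)
B: 7.6  (via K)
G: 10.4  (via K)
C: 14.7  (via G)
D: 15.3  (via G)
H: 15.4  (via B)
Shortest route: J–K–B–H = 15.4 min.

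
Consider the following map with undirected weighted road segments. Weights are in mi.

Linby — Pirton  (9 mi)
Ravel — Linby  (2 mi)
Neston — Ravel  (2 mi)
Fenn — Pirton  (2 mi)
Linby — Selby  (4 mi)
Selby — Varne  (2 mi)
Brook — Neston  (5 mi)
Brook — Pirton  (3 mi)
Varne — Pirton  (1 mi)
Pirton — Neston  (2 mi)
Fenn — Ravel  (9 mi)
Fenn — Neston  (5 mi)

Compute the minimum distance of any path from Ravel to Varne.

Enumerating some paths:
Ravel - Neston - Pirton - Varne: 2+2+1 = 5
Ravel - Linby - Selby - Varne: 2+4+2 = 8
Ravel - Neston - Fenn - Pirton - Varne: 2+5+2+1 = 10
The minimum is 5 mi via Ravel - Neston - Pirton - Varne.

5 mi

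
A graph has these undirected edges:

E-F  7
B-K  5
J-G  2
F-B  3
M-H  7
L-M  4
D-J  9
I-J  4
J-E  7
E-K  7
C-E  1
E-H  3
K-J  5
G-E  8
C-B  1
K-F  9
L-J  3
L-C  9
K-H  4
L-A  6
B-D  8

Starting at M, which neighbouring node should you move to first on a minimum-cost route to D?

Candidate routes:
M → L → J → D: 4+3+9 = 16
M → H → E → C → B → D: 7+3+1+1+8 = 20
M → L → C → B → D: 4+9+1+8 = 22
The minimum is 16 via M → L → J → D.
So from M the first move is to L.

L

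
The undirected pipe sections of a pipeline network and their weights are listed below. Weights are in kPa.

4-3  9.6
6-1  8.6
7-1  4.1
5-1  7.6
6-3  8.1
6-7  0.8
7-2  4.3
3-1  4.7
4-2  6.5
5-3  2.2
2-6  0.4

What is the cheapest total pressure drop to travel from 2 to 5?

Enumerating some paths:
2 - 6 - 3 - 5: 0.4+8.1+2.2 = 10.7
2 - 6 - 7 - 1 - 5: 0.4+0.8+4.1+7.6 = 12.9
2 - 6 - 7 - 1 - 3 - 5: 0.4+0.8+4.1+4.7+2.2 = 12.2
Cheapest is 2 - 6 - 3 - 5 at 10.7 kPa.

10.7 kPa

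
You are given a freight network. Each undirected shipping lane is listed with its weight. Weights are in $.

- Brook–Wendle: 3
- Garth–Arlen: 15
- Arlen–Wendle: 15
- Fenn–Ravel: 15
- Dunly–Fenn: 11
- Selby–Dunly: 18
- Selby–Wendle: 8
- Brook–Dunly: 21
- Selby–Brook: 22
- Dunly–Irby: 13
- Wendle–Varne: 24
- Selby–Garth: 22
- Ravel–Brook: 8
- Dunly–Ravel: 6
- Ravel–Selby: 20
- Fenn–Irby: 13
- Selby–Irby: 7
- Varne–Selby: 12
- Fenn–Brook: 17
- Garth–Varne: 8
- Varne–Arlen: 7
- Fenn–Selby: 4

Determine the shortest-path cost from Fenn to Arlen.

Enumerating some paths:
Fenn → Selby → Varne → Arlen: 4+12+7 = 23
Fenn → Selby → Wendle → Arlen: 4+8+15 = 27
Cheapest is Fenn → Selby → Varne → Arlen at $23.

$23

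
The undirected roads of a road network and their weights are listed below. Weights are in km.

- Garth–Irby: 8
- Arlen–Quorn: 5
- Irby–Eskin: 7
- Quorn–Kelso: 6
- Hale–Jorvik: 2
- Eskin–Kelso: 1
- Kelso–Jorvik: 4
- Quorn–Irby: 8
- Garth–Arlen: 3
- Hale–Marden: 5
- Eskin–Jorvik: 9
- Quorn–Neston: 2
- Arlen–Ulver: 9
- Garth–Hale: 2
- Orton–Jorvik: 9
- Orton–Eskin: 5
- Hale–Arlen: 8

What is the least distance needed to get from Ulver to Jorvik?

Shortest distances from Ulver:
Ulver: 0
Arlen: 9  (via Ulver)
Garth: 12  (via Arlen)
Quorn: 14  (via Arlen)
Hale: 14  (via Garth)
Neston: 16  (via Quorn)
Jorvik: 16  (via Hale)
Shortest route: Ulver → Arlen → Garth → Hale → Jorvik = 16 km.

16 km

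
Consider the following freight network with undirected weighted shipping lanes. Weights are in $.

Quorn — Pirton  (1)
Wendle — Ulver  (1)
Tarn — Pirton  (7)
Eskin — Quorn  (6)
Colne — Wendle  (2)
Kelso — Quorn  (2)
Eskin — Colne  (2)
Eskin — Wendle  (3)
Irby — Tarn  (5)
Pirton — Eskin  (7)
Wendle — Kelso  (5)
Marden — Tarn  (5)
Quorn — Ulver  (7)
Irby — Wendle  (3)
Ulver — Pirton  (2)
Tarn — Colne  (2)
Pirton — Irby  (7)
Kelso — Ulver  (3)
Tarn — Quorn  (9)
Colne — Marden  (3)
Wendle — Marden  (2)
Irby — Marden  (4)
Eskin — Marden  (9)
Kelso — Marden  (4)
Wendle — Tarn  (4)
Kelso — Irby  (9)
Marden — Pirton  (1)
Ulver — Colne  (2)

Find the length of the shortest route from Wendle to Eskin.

Shortest distances from Wendle:
Wendle: 0
Ulver: 1  (via Wendle)
Colne: 2  (via Wendle)
Marden: 2  (via Wendle)
Eskin: 3  (via Wendle)
Shortest route: Wendle → Eskin = $3.

$3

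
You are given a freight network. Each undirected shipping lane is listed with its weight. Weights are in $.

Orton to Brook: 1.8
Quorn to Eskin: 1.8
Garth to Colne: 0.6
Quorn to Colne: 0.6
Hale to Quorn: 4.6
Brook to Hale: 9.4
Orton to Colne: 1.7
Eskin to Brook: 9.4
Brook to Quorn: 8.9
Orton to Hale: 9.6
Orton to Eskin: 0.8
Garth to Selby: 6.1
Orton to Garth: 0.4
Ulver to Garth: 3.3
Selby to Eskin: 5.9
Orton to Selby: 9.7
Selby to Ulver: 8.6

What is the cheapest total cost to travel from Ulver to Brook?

$5.5

Shortest distances from Ulver:
Ulver: 0
Garth: 3.3  (via Ulver)
Orton: 3.7  (via Garth)
Colne: 3.9  (via Garth)
Quorn: 4.5  (via Colne)
Eskin: 4.5  (via Orton)
Brook: 5.5  (via Orton)
Shortest route: Ulver → Garth → Orton → Brook = $5.5.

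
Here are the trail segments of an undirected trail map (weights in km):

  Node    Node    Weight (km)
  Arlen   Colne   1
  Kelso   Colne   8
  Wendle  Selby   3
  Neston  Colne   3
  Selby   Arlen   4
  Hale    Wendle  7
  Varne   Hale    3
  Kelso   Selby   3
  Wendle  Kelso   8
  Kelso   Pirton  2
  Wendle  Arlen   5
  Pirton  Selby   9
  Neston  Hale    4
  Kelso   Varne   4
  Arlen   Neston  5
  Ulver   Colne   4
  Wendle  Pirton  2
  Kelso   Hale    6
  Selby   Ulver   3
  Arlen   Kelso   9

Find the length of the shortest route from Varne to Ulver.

Enumerating some paths:
Varne - Kelso - Pirton - Wendle - Selby - Ulver: 4+2+2+3+3 = 14
Varne - Hale - Neston - Colne - Ulver: 3+4+3+4 = 14
Varne - Kelso - Selby - Ulver: 4+3+3 = 10
Varne - Hale - Kelso - Selby - Ulver: 3+6+3+3 = 15
The minimum is 10 km via Varne - Kelso - Selby - Ulver.

10 km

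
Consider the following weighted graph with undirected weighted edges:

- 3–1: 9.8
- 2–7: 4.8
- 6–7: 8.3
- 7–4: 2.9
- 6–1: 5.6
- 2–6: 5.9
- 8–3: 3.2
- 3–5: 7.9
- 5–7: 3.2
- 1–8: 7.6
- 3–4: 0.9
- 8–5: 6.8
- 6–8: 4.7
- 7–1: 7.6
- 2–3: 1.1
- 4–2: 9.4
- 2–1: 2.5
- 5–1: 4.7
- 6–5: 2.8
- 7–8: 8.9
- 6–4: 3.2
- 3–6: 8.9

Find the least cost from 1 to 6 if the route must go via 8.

Best 1 to 8: 1–2–3–8 costing 6.8
Best 8 to 6: 8–6 costing 4.7
Total via 8: 6.8 + 4.7 = 11.5.

11.5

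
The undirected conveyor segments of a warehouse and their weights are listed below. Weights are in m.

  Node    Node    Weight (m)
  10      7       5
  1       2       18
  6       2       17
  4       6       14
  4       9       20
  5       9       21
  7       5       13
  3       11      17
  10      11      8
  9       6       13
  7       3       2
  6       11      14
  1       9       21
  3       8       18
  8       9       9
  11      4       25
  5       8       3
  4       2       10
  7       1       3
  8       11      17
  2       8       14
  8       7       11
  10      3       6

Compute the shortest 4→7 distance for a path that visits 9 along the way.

Shortest 4→9: 4–9 = 20
Shortest 9→7: 9–8–7 = 20
Total via 9: 20 + 20 = 40 m.

40 m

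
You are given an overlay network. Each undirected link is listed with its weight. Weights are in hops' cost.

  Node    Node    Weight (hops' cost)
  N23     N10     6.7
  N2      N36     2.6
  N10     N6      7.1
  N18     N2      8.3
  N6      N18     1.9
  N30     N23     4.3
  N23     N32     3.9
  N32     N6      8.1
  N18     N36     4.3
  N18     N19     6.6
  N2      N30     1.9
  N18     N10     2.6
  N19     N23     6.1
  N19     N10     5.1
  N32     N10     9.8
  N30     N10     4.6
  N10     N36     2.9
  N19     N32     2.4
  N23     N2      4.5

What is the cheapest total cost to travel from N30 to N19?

Settle nodes by increasing distance from N30:
N30: 0
N2: 1.9  (via N30)
N23: 4.3  (via N30)
N36: 4.5  (via N2)
N10: 4.6  (via N30)
N18: 7.2  (via N10)
N32: 8.2  (via N23)
N6: 9.1  (via N18)
N19: 9.7  (via N10)
Shortest route: N30–N10–N19 = 9.7 hops' cost.

9.7 hops' cost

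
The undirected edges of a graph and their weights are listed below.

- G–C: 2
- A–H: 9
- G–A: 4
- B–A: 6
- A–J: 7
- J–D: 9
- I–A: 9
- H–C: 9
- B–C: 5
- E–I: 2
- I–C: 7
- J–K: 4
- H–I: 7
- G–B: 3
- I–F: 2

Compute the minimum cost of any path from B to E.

14

Enumerating some paths:
B - A - I - E: 6+9+2 = 17
B - C - I - E: 5+7+2 = 14
Cheapest is B - C - I - E at 14.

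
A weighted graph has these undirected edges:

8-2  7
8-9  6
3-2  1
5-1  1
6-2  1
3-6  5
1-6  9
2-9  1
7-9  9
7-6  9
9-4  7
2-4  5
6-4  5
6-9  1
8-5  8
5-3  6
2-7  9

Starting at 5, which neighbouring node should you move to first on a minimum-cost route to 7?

3

Compare a few routes:
5 → 3 → 2 → 6 → 7: 6+1+1+9 = 17
5 → 3 → 2 → 7: 6+1+9 = 16
5 → 3 → 2 → 9 → 7: 6+1+1+9 = 17
5 → 3 → 2 → 9 → 6 → 7: 6+1+1+1+9 = 18
The minimum is 16 via 5 → 3 → 2 → 7.
So from 5 the first move is to 3.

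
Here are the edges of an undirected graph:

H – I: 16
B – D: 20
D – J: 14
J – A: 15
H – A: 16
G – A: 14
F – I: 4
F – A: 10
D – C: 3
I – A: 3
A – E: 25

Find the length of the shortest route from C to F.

Enumerating some paths:
C–D–J–A–F: 3+14+15+10 = 42
C–D–J–A–I–F: 3+14+15+3+4 = 39
Cheapest is C–D–J–A–I–F at 39.

39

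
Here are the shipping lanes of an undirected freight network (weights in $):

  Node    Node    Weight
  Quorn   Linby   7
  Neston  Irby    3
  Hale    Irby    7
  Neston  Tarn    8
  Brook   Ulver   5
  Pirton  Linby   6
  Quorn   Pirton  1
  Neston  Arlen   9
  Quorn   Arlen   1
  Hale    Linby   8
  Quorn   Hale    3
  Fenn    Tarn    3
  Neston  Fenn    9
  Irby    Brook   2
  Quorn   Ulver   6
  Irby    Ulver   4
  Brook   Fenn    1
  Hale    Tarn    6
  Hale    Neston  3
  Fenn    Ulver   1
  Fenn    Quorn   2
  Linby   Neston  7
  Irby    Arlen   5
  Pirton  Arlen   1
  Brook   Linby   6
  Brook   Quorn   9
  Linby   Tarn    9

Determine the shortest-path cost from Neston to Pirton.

$7

Settle nodes by increasing distance from Neston:
Neston: 0
Hale: 3  (via Neston)
Irby: 3  (via Neston)
Brook: 5  (via Irby)
Fenn: 6  (via Brook)
Quorn: 6  (via Hale)
Pirton: 7  (via Quorn)
Shortest route: Neston → Hale → Quorn → Pirton = $7.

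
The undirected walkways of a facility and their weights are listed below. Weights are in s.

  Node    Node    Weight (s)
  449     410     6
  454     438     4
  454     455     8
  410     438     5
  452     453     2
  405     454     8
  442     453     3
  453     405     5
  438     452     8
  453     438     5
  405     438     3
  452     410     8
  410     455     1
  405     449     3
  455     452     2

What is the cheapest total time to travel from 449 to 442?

11 s

Compare a few routes:
449 - 410 - 452 - 453 - 442: 6+8+2+3 = 19
449 - 410 - 455 - 452 - 453 - 442: 6+1+2+2+3 = 14
449 - 405 - 453 - 442: 3+5+3 = 11
449 - 405 - 438 - 453 - 442: 3+3+5+3 = 14
The minimum is 11 s via 449 - 405 - 453 - 442.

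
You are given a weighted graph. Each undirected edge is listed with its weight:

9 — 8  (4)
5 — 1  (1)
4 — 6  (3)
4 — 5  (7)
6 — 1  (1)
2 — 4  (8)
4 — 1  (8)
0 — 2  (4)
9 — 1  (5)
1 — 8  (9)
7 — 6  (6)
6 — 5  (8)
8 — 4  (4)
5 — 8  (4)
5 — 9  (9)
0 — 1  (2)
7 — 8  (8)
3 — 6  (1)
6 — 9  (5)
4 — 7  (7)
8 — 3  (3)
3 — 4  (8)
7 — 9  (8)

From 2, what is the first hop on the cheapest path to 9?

Enumerating some paths:
2–0–1–9: 4+2+5 = 11
2–0–1–5–8–9: 4+2+1+4+4 = 15
2–0–1–6–9: 4+2+1+5 = 12
Cheapest is 2–0–1–9 at 11.
So from 2 the first move is to 0.

0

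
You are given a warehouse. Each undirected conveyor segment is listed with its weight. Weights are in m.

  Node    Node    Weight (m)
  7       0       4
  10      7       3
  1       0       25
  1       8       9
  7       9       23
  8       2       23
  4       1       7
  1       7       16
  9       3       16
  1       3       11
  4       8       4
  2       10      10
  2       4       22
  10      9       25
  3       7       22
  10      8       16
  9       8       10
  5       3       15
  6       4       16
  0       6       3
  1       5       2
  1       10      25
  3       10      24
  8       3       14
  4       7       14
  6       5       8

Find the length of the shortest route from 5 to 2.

Candidate routes:
5 - 1 - 7 - 10 - 2: 2+16+3+10 = 31
5 - 6 - 0 - 7 - 10 - 2: 8+3+4+3+10 = 28
The minimum is 28 m via 5 - 6 - 0 - 7 - 10 - 2.

28 m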